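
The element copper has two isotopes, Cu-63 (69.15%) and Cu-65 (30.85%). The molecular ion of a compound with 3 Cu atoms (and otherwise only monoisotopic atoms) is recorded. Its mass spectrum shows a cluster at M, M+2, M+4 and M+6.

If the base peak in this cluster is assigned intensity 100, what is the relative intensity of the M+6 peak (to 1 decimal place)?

Binomial terms of (0.6915 + 0.3085)^3: M 0.3307, M+2 0.4425, M+4 0.1974, M+6 0.0294 → M+2 is the base peak.
P(M+2) = C(3,1) × 0.6915^2 × 0.3085^1 = 3 × 0.47817225 × 0.3085 = 0.442548 (base)
P(M+6) = C(3,3) × 0.6915^0 × 0.3085^3 = 1 × 1.0000 × 0.02936064 = 0.029361
Relative intensity = 0.029361 / 0.442548 × 100 = 6.6

6.6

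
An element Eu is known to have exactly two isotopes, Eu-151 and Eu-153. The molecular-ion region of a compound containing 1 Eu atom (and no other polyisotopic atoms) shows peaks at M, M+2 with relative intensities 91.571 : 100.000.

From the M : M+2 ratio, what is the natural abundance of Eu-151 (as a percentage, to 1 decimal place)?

Let p = fractional abundance of Eu-151. I(M+2)/I(M) = [C(1,1)·p^0·(1−p)] / p^1 = 1·(1−p)/p = 100.000/91.571 = 1.0920
(1−p)/p = 1.0920/1 = 1.0920  ⇒  p = 1/(1 + 1.0920) = 0.4780
Eu-151: 47.8%, Eu-153: 52.2%.

47.8%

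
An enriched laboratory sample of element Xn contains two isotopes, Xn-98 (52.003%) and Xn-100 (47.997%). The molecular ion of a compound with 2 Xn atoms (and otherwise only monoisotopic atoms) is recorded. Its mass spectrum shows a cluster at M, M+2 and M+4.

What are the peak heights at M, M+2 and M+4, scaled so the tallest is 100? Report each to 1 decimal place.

54.2 : 100.0 : 46.1

Expanding (0.52003 + 0.47997)^2:
P(M) = 0.52003^2 = 0.270431
P(M+2) = 2 × 0.52003^1 × 0.47997^1 = 0.499198
P(M+4) = 0.47997^2 = 0.230371
The M+2 peak is largest (0.499198); scaling to 100 gives 54.2 : 100.0 : 46.1.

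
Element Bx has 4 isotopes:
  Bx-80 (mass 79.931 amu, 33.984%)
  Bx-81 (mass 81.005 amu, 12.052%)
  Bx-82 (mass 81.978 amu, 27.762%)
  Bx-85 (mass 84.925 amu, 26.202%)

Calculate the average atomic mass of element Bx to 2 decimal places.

Ar = Σ fᵢ·mᵢ = 0.33984 × 79.931 + 0.12052 × 81.005 + 0.27762 × 81.978 + 0.26202 × 84.925
= 27.1638 + 9.7627 + 22.7587 + 22.2520 = 81.9372 amu

81.94 amu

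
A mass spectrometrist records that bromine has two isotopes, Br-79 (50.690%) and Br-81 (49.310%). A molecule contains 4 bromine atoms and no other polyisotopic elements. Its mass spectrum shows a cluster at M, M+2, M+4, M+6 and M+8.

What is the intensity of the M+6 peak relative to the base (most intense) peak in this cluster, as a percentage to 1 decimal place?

Binomial terms of (0.50690 + 0.49310)^4: M 0.0660, M+2 0.2569, M+4 0.3749, M+6 0.2431, M+8 0.0591 → M+4 is the base peak.
P(M+4) = C(4,2) × 0.50690^2 × 0.49310^2 = 6 × 0.25694761 × 0.24314761 = 0.374857 (base)
P(M+6) = C(4,3) × 0.50690^1 × 0.49310^3 = 4 × 0.5069 × 0.11989609 = 0.243101
Relative intensity = 0.243101 / 0.374857 × 100 = 64.9

64.9%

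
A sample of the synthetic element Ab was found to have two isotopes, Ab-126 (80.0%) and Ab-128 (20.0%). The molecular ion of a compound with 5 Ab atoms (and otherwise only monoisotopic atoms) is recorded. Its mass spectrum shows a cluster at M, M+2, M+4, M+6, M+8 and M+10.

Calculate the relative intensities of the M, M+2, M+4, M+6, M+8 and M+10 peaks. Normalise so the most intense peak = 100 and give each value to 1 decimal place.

80.0 : 100.0 : 50.0 : 12.5 : 1.6 : 0.1

Expanding (0.800 + 0.200)^5:
P(M) = 0.800^5 = 0.327680
P(M+2) = 5 × 0.800^4 × 0.200^1 = 0.409600
P(M+4) = 10 × 0.800^3 × 0.200^2 = 0.204800
P(M+6) = 10 × 0.800^2 × 0.200^3 = 0.051200
P(M+8) = 5 × 0.800^1 × 0.200^4 = 0.006400
P(M+10) = 0.200^5 = 0.000320
The M+2 peak is largest (0.409600); scaling to 100 gives 80.0 : 100.0 : 50.0 : 12.5 : 1.6 : 0.1.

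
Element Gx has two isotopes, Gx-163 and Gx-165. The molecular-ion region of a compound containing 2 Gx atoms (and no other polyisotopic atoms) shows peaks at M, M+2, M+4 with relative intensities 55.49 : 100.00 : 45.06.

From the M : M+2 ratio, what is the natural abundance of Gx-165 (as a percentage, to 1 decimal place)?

47.4%

If p is the fraction of Gx that is Gx-163, then I(M+2)/I(M) = [C(2,1)·p^1·(1−p)] / p^2 = 2·(1−p)/p = 100.00/55.49 = 1.8021
(1−p)/p = 1.8021/2 = 0.9011  ⇒  p = 1/(1 + 0.9011) = 0.5260
Gx-163: 52.6%, Gx-165: 47.4%.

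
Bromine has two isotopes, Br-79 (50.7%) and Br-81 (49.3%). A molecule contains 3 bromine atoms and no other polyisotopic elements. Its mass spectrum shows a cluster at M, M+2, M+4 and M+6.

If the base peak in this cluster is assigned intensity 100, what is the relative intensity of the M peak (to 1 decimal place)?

Binomial terms of (0.507 + 0.493)^3: M 0.1303, M+2 0.3802, M+4 0.3697, M+6 0.1198 → M+2 is the base peak.
P(M+2) = C(3,1) × 0.507^2 × 0.493^1 = 3 × 0.257049 × 0.4930 = 0.380175 (base)
P(M) = C(3,0) × 0.507^3 × 0.493^0 = 1 × 0.13032384 × 1.0000 = 0.130324
Relative intensity = 0.130324 / 0.380175 × 100 = 34.3

34.3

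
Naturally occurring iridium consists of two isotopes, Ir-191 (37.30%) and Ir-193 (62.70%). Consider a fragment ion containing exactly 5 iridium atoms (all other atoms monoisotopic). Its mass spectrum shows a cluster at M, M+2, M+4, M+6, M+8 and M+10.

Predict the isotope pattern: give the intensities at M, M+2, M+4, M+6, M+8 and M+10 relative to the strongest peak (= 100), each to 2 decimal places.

2.11 : 17.70 : 59.49 : 100.00 : 84.05 : 28.26

The 5 Ir atoms are independent, so intensities follow the terms of (0.3730 + 0.6270)^5.
P(M) = 0.3730^5 = 0.007220
P(M+2) = 5 × 0.3730^4 × 0.6270^1 = 0.060684
P(M+4) = 10 × 0.3730^3 × 0.6270^2 = 0.204015
P(M+6) = 10 × 0.3730^2 × 0.6270^3 = 0.342942
P(M+8) = 5 × 0.3730^1 × 0.6270^4 = 0.288237
P(M+10) = 0.6270^5 = 0.096903
The M+6 peak is largest (0.342942); scaling to 100 gives 2.11 : 17.70 : 59.49 : 100.00 : 84.05 : 28.26.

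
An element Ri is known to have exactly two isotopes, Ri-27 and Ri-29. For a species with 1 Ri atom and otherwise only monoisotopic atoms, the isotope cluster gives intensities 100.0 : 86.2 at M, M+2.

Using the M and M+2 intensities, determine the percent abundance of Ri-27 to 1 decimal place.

Let p = fractional abundance of Ri-27. I(M+2)/I(M) = [C(1,1)·p^0·(1−p)] / p^1 = 1·(1−p)/p = 86.2/100.0 = 0.8620
(1−p)/p = 0.8620/1 = 0.8620  ⇒  p = 1/(1 + 0.8620) = 0.5371
Ri-27: 53.7%, Ri-29: 46.3%.

53.7%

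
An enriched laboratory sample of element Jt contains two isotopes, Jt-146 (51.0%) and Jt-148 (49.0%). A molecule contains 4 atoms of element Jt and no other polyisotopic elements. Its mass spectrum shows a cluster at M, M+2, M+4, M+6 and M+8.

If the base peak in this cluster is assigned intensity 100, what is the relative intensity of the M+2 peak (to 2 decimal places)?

69.39

Binomial terms of (0.510 + 0.490)^4: M 0.0677, M+2 0.2600, M+4 0.3747, M+6 0.2400, M+8 0.0576 → M+4 is the base peak.
P(M+4) = C(4,2) × 0.510^2 × 0.490^2 = 6 × 0.2601 × 0.2401 = 0.374700 (base)
P(M+2) = C(4,1) × 0.510^3 × 0.490^1 = 4 × 0.132651 × 0.4900 = 0.259996
Relative intensity = 0.259996 / 0.374700 × 100 = 69.39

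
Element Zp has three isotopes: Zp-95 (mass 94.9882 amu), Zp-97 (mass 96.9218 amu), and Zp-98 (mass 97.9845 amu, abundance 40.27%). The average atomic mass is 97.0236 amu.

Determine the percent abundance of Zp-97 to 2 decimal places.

Let x and y be the fractions of Zp-95 and Zp-97. Then x + y = 1 − 0.4027 = 0.5973 and 94.9882x + 96.9218y = 97.0236 − 0.4027×97.9845 = 57.56524185.
Substituting: 94.9882x + 96.9218(0.5973 − x) = 57.56524185
(94.9882 − 96.9218)x = -0.32614929  ⇒  x = 0.16867, y = 0.42863
Zp-95: 16.87%, Zp-97: 42.86%.

42.86%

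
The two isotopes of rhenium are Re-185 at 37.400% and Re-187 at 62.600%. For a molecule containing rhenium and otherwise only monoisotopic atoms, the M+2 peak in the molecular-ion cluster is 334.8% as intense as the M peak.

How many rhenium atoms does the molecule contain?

The M+2/M ratio from n Re atoms is n · q/p = n · 0.62600/0.37400.
n = 3.348 × 0.37400/0.62600 = 2.00 ≈ 2

2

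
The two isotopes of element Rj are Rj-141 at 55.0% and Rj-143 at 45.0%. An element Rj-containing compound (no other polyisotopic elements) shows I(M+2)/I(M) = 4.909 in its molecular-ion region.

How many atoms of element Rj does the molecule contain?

The M+2/M ratio from n Rj atoms is n · q/p = n · 0.450/0.550.
n = 4.909 × 0.550/0.450 = 6.00 ≈ 6

6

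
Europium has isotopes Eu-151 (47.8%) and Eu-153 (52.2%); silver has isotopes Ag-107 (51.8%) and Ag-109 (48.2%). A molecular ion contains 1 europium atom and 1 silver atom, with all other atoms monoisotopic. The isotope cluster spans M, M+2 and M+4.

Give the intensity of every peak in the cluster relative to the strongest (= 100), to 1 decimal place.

Europium pattern (n=1): 0.4780 : 0.5220
Silver pattern (n=1): 0.5180 : 0.4820
Convolve the two distributions (both contribute in 2-u steps):
  M: 0.4780×0.5180 = 0.247604
  M+2: 0.4780×0.4820 + 0.5220×0.5180 = 0.500792
  M+4: 0.5220×0.4820 = 0.251604
Scale to base peak (0.500792) = 100: 49.4 : 100.0 : 50.2

49.4 : 100.0 : 50.2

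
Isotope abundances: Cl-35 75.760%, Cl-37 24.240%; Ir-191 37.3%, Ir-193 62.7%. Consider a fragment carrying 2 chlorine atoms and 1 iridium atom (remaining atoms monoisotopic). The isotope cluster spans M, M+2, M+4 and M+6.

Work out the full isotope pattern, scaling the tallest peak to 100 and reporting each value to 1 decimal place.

43.1 : 100.0 : 50.8 : 7.4

Chlorine pattern (n=2): 0.57395776 : 0.36728448 : 0.05875776
Iridium pattern (n=1): 0.3730 : 0.6270
Convolve the two distributions (both contribute in 2-u steps):
  M: 0.57395776×0.3730 = 0.214086
  M+2: 0.57395776×0.6270 + 0.36728448×0.3730 = 0.496869
  M+4: 0.36728448×0.6270 + 0.05875776×0.3730 = 0.252204
  M+6: 0.05875776×0.6270 = 0.036841
Scale to base peak (0.496869) = 100: 43.1 : 100.0 : 50.8 : 7.4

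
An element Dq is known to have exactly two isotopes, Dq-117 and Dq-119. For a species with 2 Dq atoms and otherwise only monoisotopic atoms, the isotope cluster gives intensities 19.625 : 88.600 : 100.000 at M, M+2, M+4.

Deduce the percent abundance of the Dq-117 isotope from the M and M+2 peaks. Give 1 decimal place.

Write p for the Dq-117 fraction. I(M+2)/I(M) = [C(2,1)·p^1·(1−p)] / p^2 = 2·(1−p)/p = 88.600/19.625 = 4.5146
(1−p)/p = 4.5146/2 = 2.2573  ⇒  p = 1/(1 + 2.2573) = 0.3070
Dq-117: 30.7%, Dq-119: 69.3%.

30.7%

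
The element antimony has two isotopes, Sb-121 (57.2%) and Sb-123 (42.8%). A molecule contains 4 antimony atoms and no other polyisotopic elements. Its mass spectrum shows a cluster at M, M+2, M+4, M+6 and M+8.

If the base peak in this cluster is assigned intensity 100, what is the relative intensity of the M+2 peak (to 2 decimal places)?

Term probabilities: M 0.1070, M+2 0.3204, M+4 0.3596, M+6 0.1794, M+8 0.0336. Base peak = M+4.
P(M+4) = C(4,2) × 0.572^2 × 0.428^2 = 6 × 0.327184 × 0.183184 = 0.359609 (base)
P(M+2) = C(4,1) × 0.572^3 × 0.428^1 = 4 × 0.18714925 × 0.4280 = 0.320400
Relative intensity = 0.320400 / 0.359609 × 100 = 89.10

89.10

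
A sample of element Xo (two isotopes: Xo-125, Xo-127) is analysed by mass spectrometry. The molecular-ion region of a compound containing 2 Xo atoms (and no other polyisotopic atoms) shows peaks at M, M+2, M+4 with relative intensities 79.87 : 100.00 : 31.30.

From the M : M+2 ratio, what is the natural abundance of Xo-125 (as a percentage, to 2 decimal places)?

61.50%

Let p = fractional abundance of Xo-125. I(M+2)/I(M) = [C(2,1)·p^1·(1−p)] / p^2 = 2·(1−p)/p = 100.00/79.87 = 1.2520
(1−p)/p = 1.2520/2 = 0.6260  ⇒  p = 1/(1 + 0.6260) = 0.6150
Xo-125: 61.50%, Xo-127: 38.50%.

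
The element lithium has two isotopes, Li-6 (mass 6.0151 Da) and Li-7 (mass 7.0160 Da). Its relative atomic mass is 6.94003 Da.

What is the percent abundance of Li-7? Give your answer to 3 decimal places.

Writing the weighted mean with unknown fraction x of Li-6:
6.0151·x + 7.0160·(1 − x) = 6.94003
(6.0151 − 7.0160)·x = 6.94003 − 7.0160
x = -0.07597 / -1.0009 = 0.07590 → 7.590% Li-6, 92.410% Li-7.

92.410%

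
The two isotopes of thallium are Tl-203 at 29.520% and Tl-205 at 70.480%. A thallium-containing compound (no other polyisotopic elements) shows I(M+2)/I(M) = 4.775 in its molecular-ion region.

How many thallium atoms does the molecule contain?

2

For n independent Tl atoms, I(M+2)/I(M) = n · (abundance Tl-205) / (abundance Tl-203) = n · 0.70480/0.29520.
n = 4.775 × 0.29520/0.70480 = 2.00 ≈ 2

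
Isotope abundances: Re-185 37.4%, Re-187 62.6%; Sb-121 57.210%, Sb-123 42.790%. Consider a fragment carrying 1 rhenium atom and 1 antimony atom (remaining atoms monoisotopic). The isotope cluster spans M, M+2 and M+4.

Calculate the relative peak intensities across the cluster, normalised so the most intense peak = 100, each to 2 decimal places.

41.29 : 100.00 : 51.69

Rhenium pattern (n=1): 0.3740 : 0.6260
Antimony pattern (n=1): 0.5721 : 0.4279
Convolve the two distributions (both contribute in 2-u steps):
  M: 0.3740×0.5721 = 0.213965
  M+2: 0.3740×0.4279 + 0.6260×0.5721 = 0.518169
  M+4: 0.6260×0.4279 = 0.267865
Scale to base peak (0.518169) = 100: 41.29 : 100.00 : 51.69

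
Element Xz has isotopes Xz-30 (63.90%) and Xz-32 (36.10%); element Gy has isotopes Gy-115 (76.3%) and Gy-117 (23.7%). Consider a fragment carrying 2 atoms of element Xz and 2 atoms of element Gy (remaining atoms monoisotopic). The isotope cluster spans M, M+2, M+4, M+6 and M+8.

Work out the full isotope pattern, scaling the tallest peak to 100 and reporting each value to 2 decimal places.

57.11 : 100.00 : 63.82 : 17.55 : 1.76

Element Xz pattern (n=2): 0.408321 : 0.461358 : 0.130321
Element Gy pattern (n=2): 0.582169 : 0.361662 : 0.056169
Convolve the two distributions (both contribute in 2-u steps):
  M: 0.408321×0.582169 = 0.237712
  M+2: 0.408321×0.361662 + 0.461358×0.582169 = 0.416263
  M+4: 0.408321×0.056169 + 0.461358×0.361662 + 0.130321×0.582169 = 0.265659
  M+6: 0.461358×0.056169 + 0.130321×0.361662 = 0.073046
  M+8: 0.130321×0.056169 = 0.007320
Scale to base peak (0.416263) = 100: 57.11 : 100.00 : 63.82 : 17.55 : 1.76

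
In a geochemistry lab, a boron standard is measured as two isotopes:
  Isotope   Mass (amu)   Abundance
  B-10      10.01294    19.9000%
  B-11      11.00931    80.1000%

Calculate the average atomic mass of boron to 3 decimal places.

Ar = Σ fᵢ·mᵢ = 0.199000 × 10.01294 + 0.801000 × 11.00931
= 1.992575 + 8.818457 = 10.811032 amu

10.811 amu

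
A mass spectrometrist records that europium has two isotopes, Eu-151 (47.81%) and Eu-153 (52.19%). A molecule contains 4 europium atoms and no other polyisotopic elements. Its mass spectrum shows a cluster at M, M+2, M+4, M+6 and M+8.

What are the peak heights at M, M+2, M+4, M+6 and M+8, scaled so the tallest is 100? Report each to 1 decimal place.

Each Eu atom is independently Eu-151 (p = 0.4781) or Eu-153 (q = 0.5219); the cluster is the binomial expansion (p + q)^4.
P(M) = 0.4781^4 = 0.052249
P(M+2) = 4 × 0.4781^3 × 0.5219^1 = 0.228141
P(M+4) = 6 × 0.4781^2 × 0.5219^2 = 0.373563
P(M+6) = 4 × 0.4781^1 × 0.5219^3 = 0.271857
P(M+8) = 0.5219^4 = 0.074191
The M+4 peak is largest (0.373563); scaling to 100 gives 14.0 : 61.1 : 100.0 : 72.8 : 19.9.

14.0 : 61.1 : 100.0 : 72.8 : 19.9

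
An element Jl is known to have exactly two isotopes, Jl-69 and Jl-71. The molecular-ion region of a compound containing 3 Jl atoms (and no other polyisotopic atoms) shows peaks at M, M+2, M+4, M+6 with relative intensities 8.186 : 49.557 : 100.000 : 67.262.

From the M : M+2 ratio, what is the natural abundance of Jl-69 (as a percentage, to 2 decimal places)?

If p is the fraction of Jl that is Jl-69, then I(M+2)/I(M) = [C(3,1)·p^2·(1−p)] / p^3 = 3·(1−p)/p = 49.557/8.186 = 6.0539
(1−p)/p = 6.0539/3 = 2.0180  ⇒  p = 1/(1 + 2.0180) = 0.3313
Jl-69: 33.13%, Jl-71: 66.87%.

33.13%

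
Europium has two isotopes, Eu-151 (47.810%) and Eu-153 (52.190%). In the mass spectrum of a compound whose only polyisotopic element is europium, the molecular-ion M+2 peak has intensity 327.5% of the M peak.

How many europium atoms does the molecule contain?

With n Eu atoms, P(M+2)/P(M) = C(n,1)·p^(n−1)q / p^n = n·q/p = n · 0.52190/0.47810.
n = 3.275 × 0.47810/0.52190 = 3.00 ≈ 3

3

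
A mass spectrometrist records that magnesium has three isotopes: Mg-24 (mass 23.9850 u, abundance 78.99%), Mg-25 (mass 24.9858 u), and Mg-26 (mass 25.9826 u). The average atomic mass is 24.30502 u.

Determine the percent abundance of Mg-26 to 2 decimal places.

Let x and y be the fractions of Mg-25 and Mg-26. Then x + y = 1 − 0.7899 = 0.2101 and 24.9858x + 25.9826y = 24.30502 − 0.7899×23.9850 = 5.3592685.
Substituting: 24.9858x + 25.9826(0.2101 − x) = 5.3592685
(24.9858 − 25.9826)x = -0.09967576  ⇒  x = 0.10000, y = 0.11010
Mg-25: 10.00%, Mg-26: 11.01%.

11.01%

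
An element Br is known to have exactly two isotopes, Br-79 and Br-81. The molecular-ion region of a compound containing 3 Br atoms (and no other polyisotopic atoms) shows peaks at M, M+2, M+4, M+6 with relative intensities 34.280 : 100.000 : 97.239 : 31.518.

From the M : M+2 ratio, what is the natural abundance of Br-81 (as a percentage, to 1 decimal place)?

49.3%

If p is the fraction of Br that is Br-79, then I(M+2)/I(M) = [C(3,1)·p^2·(1−p)] / p^3 = 3·(1−p)/p = 100.000/34.280 = 2.9172
(1−p)/p = 2.9172/3 = 0.9724  ⇒  p = 1/(1 + 0.9724) = 0.5070
Br-79: 50.7%, Br-81: 49.3%.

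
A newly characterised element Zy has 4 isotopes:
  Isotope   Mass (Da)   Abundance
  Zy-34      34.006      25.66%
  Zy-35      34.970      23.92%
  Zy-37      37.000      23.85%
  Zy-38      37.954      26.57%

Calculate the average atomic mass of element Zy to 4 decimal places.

35.9996 Da

Weight each isotope mass by its fractional abundance: 0.2566 × 34.006 + 0.2392 × 34.970 + 0.2385 × 37.000 + 0.2657 × 37.954
= 8.72594 + 8.36482 + 8.82450 + 10.08438 = 35.99964 Da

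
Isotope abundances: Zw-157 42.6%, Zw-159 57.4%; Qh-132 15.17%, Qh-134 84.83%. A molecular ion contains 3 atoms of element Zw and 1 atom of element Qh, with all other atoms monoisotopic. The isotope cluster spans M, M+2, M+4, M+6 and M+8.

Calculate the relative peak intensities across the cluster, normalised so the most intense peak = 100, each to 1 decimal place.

Element Zw pattern (n=3): 0.07730878 : 0.31250167 : 0.42107033 : 0.18911922
Element Qh pattern (n=1): 0.1517 : 0.8483
Convolve the two distributions (both contribute in 2-u steps):
  M: 0.07730878×0.1517 = 0.011728
  M+2: 0.07730878×0.8483 + 0.31250167×0.1517 = 0.112988
  M+4: 0.31250167×0.8483 + 0.42107033×0.1517 = 0.328972
  M+6: 0.42107033×0.8483 + 0.18911922×0.1517 = 0.385883
  M+8: 0.18911922×0.8483 = 0.160430
Scale to base peak (0.385883) = 100: 3.0 : 29.3 : 85.3 : 100.0 : 41.6

3.0 : 29.3 : 85.3 : 100.0 : 41.6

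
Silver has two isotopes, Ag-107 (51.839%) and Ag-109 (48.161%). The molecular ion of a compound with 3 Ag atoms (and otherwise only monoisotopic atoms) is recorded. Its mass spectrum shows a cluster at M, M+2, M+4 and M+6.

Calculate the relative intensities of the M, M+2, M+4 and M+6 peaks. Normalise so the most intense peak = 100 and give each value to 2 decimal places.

Each Ag atom is independently Ag-107 (p = 0.51839) or Ag-109 (q = 0.48161); the cluster is the binomial expansion (p + q)^3.
P(M) = 0.51839^3 = 0.139306
P(M+2) = 3 × 0.51839^2 × 0.48161^1 = 0.388267
P(M+4) = 3 × 0.51839^1 × 0.48161^2 = 0.360719
P(M+6) = 0.48161^3 = 0.111709
The M+2 peak is largest (0.388267); scaling to 100 gives 35.88 : 100.00 : 92.90 : 28.77.

35.88 : 100.00 : 92.90 : 28.77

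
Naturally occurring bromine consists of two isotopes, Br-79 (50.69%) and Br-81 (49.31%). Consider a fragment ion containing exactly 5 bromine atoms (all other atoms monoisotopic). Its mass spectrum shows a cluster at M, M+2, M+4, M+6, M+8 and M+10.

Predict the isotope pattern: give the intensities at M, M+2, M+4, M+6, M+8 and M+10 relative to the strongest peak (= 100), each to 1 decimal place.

10.6 : 51.4 : 100.0 : 97.3 : 47.3 : 9.2

Expanding (0.5069 + 0.4931)^5:
P(M) = 0.5069^5 = 0.033467
P(M+2) = 5 × 0.5069^4 × 0.4931^1 = 0.162777
P(M+4) = 10 × 0.5069^3 × 0.4931^2 = 0.316692
P(M+6) = 10 × 0.5069^2 × 0.4931^3 = 0.308070
P(M+8) = 5 × 0.5069^1 × 0.4931^4 = 0.149842
P(M+10) = 0.4931^5 = 0.029152
The M+4 peak is largest (0.316692); scaling to 100 gives 10.6 : 51.4 : 100.0 : 97.3 : 47.3 : 9.2.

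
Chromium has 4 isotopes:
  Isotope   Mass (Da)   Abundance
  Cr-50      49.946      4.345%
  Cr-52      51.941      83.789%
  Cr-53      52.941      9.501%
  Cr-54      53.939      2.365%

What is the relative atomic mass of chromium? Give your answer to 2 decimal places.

52.00 Da

Ar = Σ fᵢ·mᵢ = 0.04345 × 49.946 + 0.83789 × 51.941 + 0.09501 × 52.941 + 0.02365 × 53.939
= 2.1702 + 43.5208 + 5.0299 + 1.2757 = 51.9966 Da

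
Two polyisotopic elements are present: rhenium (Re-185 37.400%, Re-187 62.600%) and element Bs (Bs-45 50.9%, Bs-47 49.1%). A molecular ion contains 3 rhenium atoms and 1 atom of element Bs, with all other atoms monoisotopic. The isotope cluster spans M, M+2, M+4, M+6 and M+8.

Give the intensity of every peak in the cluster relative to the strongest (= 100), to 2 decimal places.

7.55 : 45.18 : 100.00 : 96.59 : 34.14

Rhenium pattern (n=3): 0.05231362 : 0.26268713 : 0.43968487 : 0.24531438
Element Bs pattern (n=1): 0.5090 : 0.4910
Convolve the two distributions (both contribute in 2-u steps):
  M: 0.05231362×0.5090 = 0.026628
  M+2: 0.05231362×0.4910 + 0.26268713×0.5090 = 0.159394
  M+4: 0.26268713×0.4910 + 0.43968487×0.5090 = 0.352779
  M+6: 0.43968487×0.4910 + 0.24531438×0.5090 = 0.340750
  M+8: 0.24531438×0.4910 = 0.120449
Scale to base peak (0.352779) = 100: 7.55 : 45.18 : 100.00 : 96.59 : 34.14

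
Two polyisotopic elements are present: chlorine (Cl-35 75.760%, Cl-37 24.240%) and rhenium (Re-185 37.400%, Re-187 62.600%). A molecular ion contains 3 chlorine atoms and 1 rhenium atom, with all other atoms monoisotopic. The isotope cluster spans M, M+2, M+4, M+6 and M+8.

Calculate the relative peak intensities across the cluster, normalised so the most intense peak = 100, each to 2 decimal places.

Chlorine pattern (n=3): 0.4348304 : 0.41738208 : 0.13354464 : 0.01424288
Rhenium pattern (n=1): 0.3740 : 0.6260
Convolve the two distributions (both contribute in 2-u steps):
  M: 0.4348304×0.3740 = 0.162627
  M+2: 0.4348304×0.6260 + 0.41738208×0.3740 = 0.428305
  M+4: 0.41738208×0.6260 + 0.13354464×0.3740 = 0.311227
  M+6: 0.13354464×0.6260 + 0.01424288×0.3740 = 0.088926
  M+8: 0.01424288×0.6260 = 0.008916
Scale to base peak (0.428305) = 100: 37.97 : 100.00 : 72.66 : 20.76 : 2.08

37.97 : 100.00 : 72.66 : 20.76 : 2.08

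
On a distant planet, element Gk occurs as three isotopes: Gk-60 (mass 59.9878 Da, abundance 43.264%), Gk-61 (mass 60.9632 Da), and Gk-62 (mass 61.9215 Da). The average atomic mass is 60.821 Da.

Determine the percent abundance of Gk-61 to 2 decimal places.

27.54%

Let x and y be the fractions of Gk-61 and Gk-62. Then x + y = 1 − 0.43264 = 0.56736 and 60.9632x + 61.9215y = 60.821 − 0.43264×59.9878 = 34.867878208.
Substituting: 60.9632x + 61.9215(0.56736 − x) = 34.867878208
(60.9632 − 61.9215)x = -0.263904032  ⇒  x = 0.27539, y = 0.29197
Gk-61: 27.54%, Gk-62: 29.20%.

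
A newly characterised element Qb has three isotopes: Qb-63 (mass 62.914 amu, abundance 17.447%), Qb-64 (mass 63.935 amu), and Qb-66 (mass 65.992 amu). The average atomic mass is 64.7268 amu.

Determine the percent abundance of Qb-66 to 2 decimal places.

The remaining 82.553% is split between Qb-64 (fraction x) and Qb-66 (fraction 0.82553 − x).
Substituting: 63.935x + 65.992(0.82553 − x) = 53.75019442
(63.935 − 65.992)x = -0.72818134  ⇒  x = 0.35400, y = 0.47153
Qb-64: 35.40%, Qb-66: 47.15%.

47.15%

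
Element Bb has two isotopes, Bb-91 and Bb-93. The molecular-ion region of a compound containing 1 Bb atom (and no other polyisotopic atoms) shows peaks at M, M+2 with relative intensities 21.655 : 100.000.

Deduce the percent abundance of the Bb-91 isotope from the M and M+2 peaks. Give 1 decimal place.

If p is the fraction of Bb that is Bb-91, then I(M+2)/I(M) = [C(1,1)·p^0·(1−p)] / p^1 = 1·(1−p)/p = 100.000/21.655 = 4.6179
(1−p)/p = 4.6179/1 = 4.6179  ⇒  p = 1/(1 + 4.6179) = 0.1780
Bb-91: 17.8%, Bb-93: 82.2%.

17.8%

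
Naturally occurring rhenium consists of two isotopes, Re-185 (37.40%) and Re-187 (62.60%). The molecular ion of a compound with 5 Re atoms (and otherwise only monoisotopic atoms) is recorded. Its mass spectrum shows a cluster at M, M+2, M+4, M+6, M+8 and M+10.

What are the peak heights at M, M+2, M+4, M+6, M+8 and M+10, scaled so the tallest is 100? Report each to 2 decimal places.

2.13 : 17.85 : 59.74 : 100.00 : 83.69 : 28.02

The 5 Re atoms are independent, so intensities follow the terms of (0.3740 + 0.6260)^5.
P(M) = 0.3740^5 = 0.007317
P(M+2) = 5 × 0.3740^4 × 0.6260^1 = 0.061239
P(M+4) = 10 × 0.3740^3 × 0.6260^2 = 0.205005
P(M+6) = 10 × 0.3740^2 × 0.6260^3 = 0.343136
P(M+8) = 5 × 0.3740^1 × 0.6260^4 = 0.287170
P(M+10) = 0.6260^5 = 0.096133
The M+6 peak is largest (0.343136); scaling to 100 gives 2.13 : 17.85 : 59.74 : 100.00 : 83.69 : 28.02.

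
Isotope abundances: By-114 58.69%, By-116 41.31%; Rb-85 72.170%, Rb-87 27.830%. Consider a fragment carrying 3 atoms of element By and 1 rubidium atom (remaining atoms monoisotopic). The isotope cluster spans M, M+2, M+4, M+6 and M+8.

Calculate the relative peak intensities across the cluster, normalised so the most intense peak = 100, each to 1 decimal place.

40.0 : 100.0 : 92.1 : 36.9 : 5.4

Element By pattern (n=3): 0.20215865 : 0.42687888 : 0.30046629 : 0.07049618
Rubidium pattern (n=1): 0.7217 : 0.2783
Convolve the two distributions (both contribute in 2-u steps):
  M: 0.20215865×0.7217 = 0.145898
  M+2: 0.20215865×0.2783 + 0.42687888×0.7217 = 0.364339
  M+4: 0.42687888×0.2783 + 0.30046629×0.7217 = 0.335647
  M+6: 0.30046629×0.2783 + 0.07049618×0.7217 = 0.134497
  M+8: 0.07049618×0.2783 = 0.019619
Scale to base peak (0.364339) = 100: 40.0 : 100.0 : 92.1 : 36.9 : 5.4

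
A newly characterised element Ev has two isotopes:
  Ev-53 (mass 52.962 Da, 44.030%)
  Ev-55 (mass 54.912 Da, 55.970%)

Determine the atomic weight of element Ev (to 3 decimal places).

Ar = Σ fᵢ·mᵢ = 0.44030 × 52.962 + 0.55970 × 54.912
= 23.3192 + 30.7342 = 54.0534 Da

54.053 Da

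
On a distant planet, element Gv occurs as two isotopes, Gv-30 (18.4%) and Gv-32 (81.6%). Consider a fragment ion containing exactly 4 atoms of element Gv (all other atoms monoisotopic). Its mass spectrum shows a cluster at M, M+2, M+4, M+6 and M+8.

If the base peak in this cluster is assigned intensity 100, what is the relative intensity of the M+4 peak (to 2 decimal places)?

Binomial terms of (0.184 + 0.816)^4: M 0.0011, M+2 0.0203, M+4 0.1353, M+6 0.3999, M+8 0.4434 → M+8 is the base peak.
P(M+8) = C(4,4) × 0.184^0 × 0.816^4 = 1 × 1.0000 × 0.44336421 = 0.443364 (base)
P(M+4) = C(4,2) × 0.184^2 × 0.816^2 = 6 × 0.033856 × 0.665856 = 0.135259
Relative intensity = 0.135259 / 0.443364 × 100 = 30.51

30.51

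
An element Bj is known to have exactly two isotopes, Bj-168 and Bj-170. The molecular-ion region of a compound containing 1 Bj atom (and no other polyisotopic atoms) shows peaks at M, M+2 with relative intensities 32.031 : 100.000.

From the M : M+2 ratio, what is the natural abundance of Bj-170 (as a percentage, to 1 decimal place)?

If p is the fraction of Bj that is Bj-168, then I(M+2)/I(M) = [C(1,1)·p^0·(1−p)] / p^1 = 1·(1−p)/p = 100.000/32.031 = 3.1220
(1−p)/p = 3.1220/1 = 3.1220  ⇒  p = 1/(1 + 3.1220) = 0.2426
Bj-168: 24.3%, Bj-170: 75.7%.

75.7%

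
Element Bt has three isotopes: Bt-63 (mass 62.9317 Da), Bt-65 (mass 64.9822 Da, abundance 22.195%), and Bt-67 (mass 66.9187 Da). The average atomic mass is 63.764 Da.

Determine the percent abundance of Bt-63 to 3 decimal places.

The remaining 77.805% is split between Bt-63 (fraction x) and Bt-67 (fraction 0.77805 − x).
Substituting: 62.9317x + 66.9187(0.77805 − x) = 49.34120071
(62.9317 − 66.9187)x = -2.724893825  ⇒  x = 0.68344, y = 0.09461
Bt-63: 68.344%, Bt-67: 9.461%.

68.344%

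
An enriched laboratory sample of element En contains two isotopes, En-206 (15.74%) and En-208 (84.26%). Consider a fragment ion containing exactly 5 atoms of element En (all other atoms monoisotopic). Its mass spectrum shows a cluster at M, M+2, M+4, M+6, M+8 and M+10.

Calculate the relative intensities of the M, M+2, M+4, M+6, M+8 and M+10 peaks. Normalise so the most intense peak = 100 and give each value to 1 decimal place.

0.0 : 0.6 : 6.5 : 34.9 : 93.4 : 100.0

The 5 En atoms are independent, so intensities follow the terms of (0.1574 + 0.8426)^5.
P(M) = 0.1574^5 = 0.000097
P(M+2) = 5 × 0.1574^4 × 0.8426^1 = 0.002586
P(M+4) = 10 × 0.1574^3 × 0.8426^2 = 0.027686
P(M+6) = 10 × 0.1574^2 × 0.8426^3 = 0.148209
P(M+8) = 5 × 0.1574^1 × 0.8426^4 = 0.396698
P(M+10) = 0.8426^5 = 0.424724
The M+10 peak is largest (0.424724); scaling to 100 gives 0.0 : 0.6 : 6.5 : 34.9 : 93.4 : 100.0.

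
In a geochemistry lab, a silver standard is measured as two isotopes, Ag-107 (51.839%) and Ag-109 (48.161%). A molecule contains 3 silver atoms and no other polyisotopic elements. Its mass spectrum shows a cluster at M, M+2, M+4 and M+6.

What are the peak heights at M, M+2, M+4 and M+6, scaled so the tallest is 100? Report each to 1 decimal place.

Expanding (0.51839 + 0.48161)^3:
P(M) = 0.51839^3 = 0.139306
P(M+2) = 3 × 0.51839^2 × 0.48161^1 = 0.388267
P(M+4) = 3 × 0.51839^1 × 0.48161^2 = 0.360719
P(M+6) = 0.48161^3 = 0.111709
The M+2 peak is largest (0.388267); scaling to 100 gives 35.9 : 100.0 : 92.9 : 28.8.

35.9 : 100.0 : 92.9 : 28.8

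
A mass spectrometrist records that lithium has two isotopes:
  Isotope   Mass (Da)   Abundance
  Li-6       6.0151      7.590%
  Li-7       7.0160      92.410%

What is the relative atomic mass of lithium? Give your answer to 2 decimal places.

6.94 Da

Weight each isotope mass by its fractional abundance: 0.07590 × 6.0151 + 0.92410 × 7.0160
= 0.45655 + 6.48349 = 6.94004 Da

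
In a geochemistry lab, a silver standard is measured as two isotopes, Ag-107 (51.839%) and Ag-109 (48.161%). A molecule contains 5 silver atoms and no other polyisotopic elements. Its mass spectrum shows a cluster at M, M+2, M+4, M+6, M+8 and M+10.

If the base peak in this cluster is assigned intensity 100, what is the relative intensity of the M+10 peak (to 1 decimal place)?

8.0

(0.51839 + 0.48161)^5 gives M 0.0374, M+2 0.1739, M+4 0.3231, M+6 0.3002, M+8 0.1394, M+10 0.0259; the largest is M+4.
P(M+4) = C(5,2) × 0.51839^3 × 0.48161^2 = 10 × 0.13930601 × 0.23194819 = 0.323118 (base)
P(M+10) = C(5,5) × 0.51839^0 × 0.48161^5 = 1 × 1.0000 × 0.0259106 = 0.025911
Relative intensity = 0.025911 / 0.323118 × 100 = 8.0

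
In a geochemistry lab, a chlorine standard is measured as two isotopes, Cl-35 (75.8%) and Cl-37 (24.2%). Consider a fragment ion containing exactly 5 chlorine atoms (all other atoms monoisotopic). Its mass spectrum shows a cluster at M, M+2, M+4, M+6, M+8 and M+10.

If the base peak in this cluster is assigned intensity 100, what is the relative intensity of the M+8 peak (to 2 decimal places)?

(0.758 + 0.242)^5 gives M 0.2502, M+2 0.3994, M+4 0.2551, M+6 0.0814, M+8 0.0130, M+10 0.0008; the largest is M+2.
P(M+2) = C(5,1) × 0.758^4 × 0.242^1 = 5 × 0.33012379 × 0.2420 = 0.399450 (base)
P(M+8) = C(5,4) × 0.758^1 × 0.242^4 = 5 × 0.7580 × 0.00342974 = 0.012999
Relative intensity = 0.012999 / 0.399450 × 100 = 3.25

3.25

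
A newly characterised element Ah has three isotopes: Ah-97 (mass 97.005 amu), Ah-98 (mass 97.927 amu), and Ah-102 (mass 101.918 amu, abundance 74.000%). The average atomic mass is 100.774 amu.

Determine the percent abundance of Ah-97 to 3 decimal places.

11.534%

Let x and y be the fractions of Ah-97 and Ah-98. Then x + y = 1 − 0.74000 = 0.26000 and 97.005x + 97.927y = 100.774 − 0.74000×101.918 = 25.35468.
Substituting: 97.005x + 97.927(0.26000 − x) = 25.35468
(97.005 − 97.927)x = -0.10634  ⇒  x = 0.11534, y = 0.14466
Ah-97: 11.534%, Ah-98: 14.466%.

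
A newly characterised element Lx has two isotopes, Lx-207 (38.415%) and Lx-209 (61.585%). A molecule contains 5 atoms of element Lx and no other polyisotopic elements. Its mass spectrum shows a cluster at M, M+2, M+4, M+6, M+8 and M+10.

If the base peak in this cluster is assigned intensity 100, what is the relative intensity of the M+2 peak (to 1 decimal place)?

19.5

Binomial terms of (0.38415 + 0.61585)^5: M 0.0084, M+2 0.0671, M+4 0.2150, M+6 0.3447, M+8 0.2763, M+10 0.0886 → M+6 is the base peak.
P(M+6) = C(5,3) × 0.38415^2 × 0.61585^3 = 10 × 0.14757122 × 0.23357418 = 0.344688 (base)
P(M+2) = C(5,1) × 0.38415^4 × 0.61585^1 = 5 × 0.02177727 × 0.61585 = 0.067058
Relative intensity = 0.067058 / 0.344688 × 100 = 19.5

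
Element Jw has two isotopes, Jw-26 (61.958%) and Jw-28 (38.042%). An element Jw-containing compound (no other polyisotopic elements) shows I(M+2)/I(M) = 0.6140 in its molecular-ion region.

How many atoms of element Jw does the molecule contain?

1

The M+2/M ratio from n Jw atoms is n · q/p = n · 0.38042/0.61958.
n = 0.6140 × 0.61958/0.38042 = 1.00 ≈ 1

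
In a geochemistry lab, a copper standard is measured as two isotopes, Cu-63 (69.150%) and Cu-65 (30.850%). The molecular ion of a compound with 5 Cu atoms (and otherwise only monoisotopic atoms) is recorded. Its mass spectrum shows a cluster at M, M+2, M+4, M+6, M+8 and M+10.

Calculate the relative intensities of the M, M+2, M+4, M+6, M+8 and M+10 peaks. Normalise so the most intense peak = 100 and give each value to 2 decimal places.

The 5 Cu atoms are independent, so intensities follow the terms of (0.69150 + 0.30850)^5.
P(M) = 0.69150^5 = 0.158111
P(M+2) = 5 × 0.69150^4 × 0.30850^1 = 0.352691
P(M+4) = 10 × 0.69150^3 × 0.30850^2 = 0.314693
P(M+6) = 10 × 0.69150^2 × 0.30850^3 = 0.140394
P(M+8) = 5 × 0.69150^1 × 0.30850^4 = 0.031317
P(M+10) = 0.30850^5 = 0.002794
The M+2 peak is largest (0.352691); scaling to 100 gives 44.83 : 100.00 : 89.23 : 39.81 : 8.88 : 0.79.

44.83 : 100.00 : 89.23 : 39.81 : 8.88 : 0.79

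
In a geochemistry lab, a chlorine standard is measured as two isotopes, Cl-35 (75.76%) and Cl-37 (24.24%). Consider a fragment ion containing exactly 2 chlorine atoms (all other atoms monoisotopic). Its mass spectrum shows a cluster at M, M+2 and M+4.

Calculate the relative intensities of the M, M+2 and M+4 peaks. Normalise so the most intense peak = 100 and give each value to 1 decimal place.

Each Cl atom is independently Cl-35 (p = 0.7576) or Cl-37 (q = 0.2424); the cluster is the binomial expansion (p + q)^2.
P(M) = 0.7576^2 = 0.573958
P(M+2) = 2 × 0.7576^1 × 0.2424^1 = 0.367284
P(M+4) = 0.2424^2 = 0.058758
The M peak is largest (0.573958); scaling to 100 gives 100.0 : 64.0 : 10.2.

100.0 : 64.0 : 10.2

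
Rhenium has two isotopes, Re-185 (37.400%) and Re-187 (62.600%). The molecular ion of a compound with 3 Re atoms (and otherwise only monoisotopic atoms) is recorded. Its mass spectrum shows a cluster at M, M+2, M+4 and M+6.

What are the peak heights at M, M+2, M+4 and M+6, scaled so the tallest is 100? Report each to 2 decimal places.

11.90 : 59.74 : 100.00 : 55.79

The 3 Re atoms are independent, so intensities follow the terms of (0.37400 + 0.62600)^3.
P(M) = 0.37400^3 = 0.052314
P(M+2) = 3 × 0.37400^2 × 0.62600^1 = 0.262687
P(M+4) = 3 × 0.37400^1 × 0.62600^2 = 0.439685
P(M+6) = 0.62600^3 = 0.245314
The M+4 peak is largest (0.439685); scaling to 100 gives 11.90 : 59.74 : 100.00 : 55.79.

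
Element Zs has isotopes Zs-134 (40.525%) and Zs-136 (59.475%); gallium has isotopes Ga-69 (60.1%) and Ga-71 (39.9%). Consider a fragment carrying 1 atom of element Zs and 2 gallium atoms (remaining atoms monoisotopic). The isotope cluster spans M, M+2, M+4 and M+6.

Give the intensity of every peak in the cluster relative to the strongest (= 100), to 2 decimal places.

Element Zs pattern (n=1): 0.40525 : 0.59475
Gallium pattern (n=2): 0.361201 : 0.479598 : 0.159201
Convolve the two distributions (both contribute in 2-u steps):
  M: 0.40525×0.361201 = 0.146377
  M+2: 0.40525×0.479598 + 0.59475×0.361201 = 0.409181
  M+4: 0.40525×0.159201 + 0.59475×0.479598 = 0.349757
  M+6: 0.59475×0.159201 = 0.094685
Scale to base peak (0.409181) = 100: 35.77 : 100.00 : 85.48 : 23.14

35.77 : 100.00 : 85.48 : 23.14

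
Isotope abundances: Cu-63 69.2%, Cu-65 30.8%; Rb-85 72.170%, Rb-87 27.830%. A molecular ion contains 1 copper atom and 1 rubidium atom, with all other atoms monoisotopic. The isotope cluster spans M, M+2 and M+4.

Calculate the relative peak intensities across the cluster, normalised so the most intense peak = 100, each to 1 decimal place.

100.0 : 83.1 : 17.2

Copper pattern (n=1): 0.6920 : 0.3080
Rubidium pattern (n=1): 0.7217 : 0.2783
Convolve the two distributions (both contribute in 2-u steps):
  M: 0.6920×0.7217 = 0.499416
  M+2: 0.6920×0.2783 + 0.3080×0.7217 = 0.414867
  M+4: 0.3080×0.2783 = 0.085716
Scale to base peak (0.499416) = 100: 100.0 : 83.1 : 17.2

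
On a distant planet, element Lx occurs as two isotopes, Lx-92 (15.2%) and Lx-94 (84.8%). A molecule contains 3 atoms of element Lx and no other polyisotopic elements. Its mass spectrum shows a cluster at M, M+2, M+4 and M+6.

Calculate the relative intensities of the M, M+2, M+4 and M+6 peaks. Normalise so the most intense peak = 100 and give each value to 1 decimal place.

0.6 : 9.6 : 53.8 : 100.0

Expanding (0.152 + 0.848)^3:
P(M) = 0.152^3 = 0.003512
P(M+2) = 3 × 0.152^2 × 0.848^1 = 0.058777
P(M+4) = 3 × 0.152^1 × 0.848^2 = 0.327911
P(M+6) = 0.848^3 = 0.609800
The M+6 peak is largest (0.609800); scaling to 100 gives 0.6 : 9.6 : 53.8 : 100.0.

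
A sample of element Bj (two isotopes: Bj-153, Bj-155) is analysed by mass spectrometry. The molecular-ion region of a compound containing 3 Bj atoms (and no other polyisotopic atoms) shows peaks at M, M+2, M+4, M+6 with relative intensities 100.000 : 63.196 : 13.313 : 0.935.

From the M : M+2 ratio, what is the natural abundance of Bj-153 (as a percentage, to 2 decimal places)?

82.60%

Let p = fractional abundance of Bj-153. I(M+2)/I(M) = [C(3,1)·p^2·(1−p)] / p^3 = 3·(1−p)/p = 63.196/100.000 = 0.6320
(1−p)/p = 0.6320/3 = 0.2107  ⇒  p = 1/(1 + 0.2107) = 0.8260
Bj-153: 82.60%, Bj-155: 17.40%.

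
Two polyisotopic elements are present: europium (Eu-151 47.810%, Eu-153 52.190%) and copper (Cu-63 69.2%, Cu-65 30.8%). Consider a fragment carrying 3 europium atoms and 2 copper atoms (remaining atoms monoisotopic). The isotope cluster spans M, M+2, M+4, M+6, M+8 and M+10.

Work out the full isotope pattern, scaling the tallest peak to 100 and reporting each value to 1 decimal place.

Europium pattern (n=3): 0.10928391 : 0.3578871 : 0.39067407 : 0.14215492
Copper pattern (n=2): 0.478864 : 0.426272 : 0.094864
Convolve the two distributions (both contribute in 2-u steps):
  M: 0.10928391×0.478864 = 0.052332
  M+2: 0.10928391×0.426272 + 0.3578871×0.478864 = 0.217964
  M+4: 0.10928391×0.094864 + 0.3578871×0.426272 + 0.39067407×0.478864 = 0.350004
  M+6: 0.3578871×0.094864 + 0.39067407×0.426272 + 0.14215492×0.478864 = 0.268557
  M+8: 0.39067407×0.094864 + 0.14215492×0.426272 = 0.097658
  M+10: 0.14215492×0.094864 = 0.013485
Scale to base peak (0.350004) = 100: 15.0 : 62.3 : 100.0 : 76.7 : 27.9 : 3.9

15.0 : 62.3 : 100.0 : 76.7 : 27.9 : 3.9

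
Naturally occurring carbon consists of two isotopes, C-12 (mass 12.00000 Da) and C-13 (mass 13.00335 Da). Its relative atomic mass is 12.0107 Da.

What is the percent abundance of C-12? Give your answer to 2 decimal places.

With x = fraction of C-12 (so C-13 is 1 − x):
12.00000·x + 13.00335·(1 − x) = 12.0107
(12.00000 − 13.00335)·x = 12.0107 − 13.00335
x = -0.99265 / -1.00335 = 0.98934 → 98.93% C-12, 1.07% C-13.

98.93%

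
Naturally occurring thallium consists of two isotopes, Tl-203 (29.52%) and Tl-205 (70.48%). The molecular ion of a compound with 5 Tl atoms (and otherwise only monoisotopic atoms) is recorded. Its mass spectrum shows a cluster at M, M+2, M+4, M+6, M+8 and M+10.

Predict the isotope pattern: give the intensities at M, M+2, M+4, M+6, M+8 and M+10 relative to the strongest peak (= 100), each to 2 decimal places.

Each Tl atom is independently Tl-203 (p = 0.2952) or Tl-205 (q = 0.7048); the cluster is the binomial expansion (p + q)^5.
P(M) = 0.2952^5 = 0.002242
P(M+2) = 5 × 0.2952^4 × 0.7048^1 = 0.026761
P(M+4) = 10 × 0.2952^3 × 0.7048^2 = 0.127785
P(M+6) = 10 × 0.2952^2 × 0.7048^3 = 0.305092
P(M+8) = 5 × 0.2952^1 × 0.7048^4 = 0.364208
P(M+10) = 0.7048^5 = 0.173912
The M+8 peak is largest (0.364208); scaling to 100 gives 0.62 : 7.35 : 35.09 : 83.77 : 100.00 : 47.75.

0.62 : 7.35 : 35.09 : 83.77 : 100.00 : 47.75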